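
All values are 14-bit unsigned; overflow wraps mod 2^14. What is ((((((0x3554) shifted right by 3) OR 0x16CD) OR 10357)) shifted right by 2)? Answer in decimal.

4031

0x3554 = 11010101010100
→ shifted right by 3 → 00011010101010 = 1706
0x16CD = 01011011001101
→ OR → 01011011101111 = 5871
10357 = 10100001110101
→ OR → 11111011111111 = 16127
→ shifted right by 2 → 00111110111111 = 4031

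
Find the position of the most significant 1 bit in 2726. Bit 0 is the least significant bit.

2726 = 101010100110
The topmost 1 is at position 11 (since 2^11 = 2048 ≤ 2726 < 4096).

11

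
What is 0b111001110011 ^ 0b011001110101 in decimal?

a = 111001110011
b = 011001110101
XOR → 100000000110 = 2054

2054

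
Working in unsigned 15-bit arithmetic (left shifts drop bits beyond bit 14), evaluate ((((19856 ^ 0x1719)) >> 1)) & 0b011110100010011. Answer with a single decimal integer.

11520

19856 = 100110110010000
0x1719 = 001011100011001
→ ^ → 101101010001001 = 23177
→ >> 1 → 010110101000100 = 11588
0b011110100010011 = 011110100010011
→ & → 010110100000000 = 11520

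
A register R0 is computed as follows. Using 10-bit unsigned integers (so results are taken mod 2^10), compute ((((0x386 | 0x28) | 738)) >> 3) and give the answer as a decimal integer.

125

0x386 = 1110000110
0x28 = 0000101000
→ | → 1110101110 = 942
738 = 1011100010
→ | → 1111101110 = 1006
→ >> 3 → 0001111101 = 125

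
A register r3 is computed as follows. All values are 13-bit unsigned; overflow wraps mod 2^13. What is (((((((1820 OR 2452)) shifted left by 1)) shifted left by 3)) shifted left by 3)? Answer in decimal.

3584

1820 = 0011100011100
2452 = 0100110010100
→ OR → 0111110011100 = 3996
→ shifted left by 1 (mod 2^13) → 1111100111000 = 7992
→ shifted left by 3 (mod 2^13) → 1100111000000 = 6592
→ shifted left by 3 (mod 2^13) → 0111000000000 = 3584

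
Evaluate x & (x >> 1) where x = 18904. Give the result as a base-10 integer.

200

x = 100100111011000 = 18904
x>>1 = 010010011101100
AND  = 000000011001000 = 200
(x & (x >> 1) has a 1 wherever x has two consecutive 1 bits.)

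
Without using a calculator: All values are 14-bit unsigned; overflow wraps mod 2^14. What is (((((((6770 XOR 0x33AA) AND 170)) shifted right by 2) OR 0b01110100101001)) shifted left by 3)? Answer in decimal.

6770 = 01101001110010
0x33AA = 11001110101010
→ XOR → 10100111011000 = 10712
170 = 00000010101010
→ AND → 00000010001000 = 136
→ shifted right by 2 → 00000000100010 = 34
0b01110100101001 = 01110100101001
→ OR → 01110100101011 = 7467
→ shifted left by 3 (mod 2^14) → 10100101011000 = 10584

10584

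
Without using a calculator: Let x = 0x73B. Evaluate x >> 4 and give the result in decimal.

115

0x73B = 11100111011
shift right by 4 → 00001110011 = 115
(equivalently, floor(1851 / 16))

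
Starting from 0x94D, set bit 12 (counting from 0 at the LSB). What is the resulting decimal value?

6477

x = 0100101001101
bit 12 is currently 0; set it via x | (1 << 12) = x | 4096
→ 1100101001101 = 6477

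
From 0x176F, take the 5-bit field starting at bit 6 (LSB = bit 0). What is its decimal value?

29

v = 1011101101111
Shift right by 6: 1011101
Mask low 5 bits: 11101 = 29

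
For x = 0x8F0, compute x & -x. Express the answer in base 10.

x = 100011110000 = 2288
-x (two's complement) = …011100010000
AND   = 000000010000 = 16
(x & -x isolates the lowest set bit of x.)

16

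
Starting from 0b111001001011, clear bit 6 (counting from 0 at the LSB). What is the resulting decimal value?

3595

x = 111001001011
bit 6 is currently 1; clear it via x & ~(1 << 6) = x & ~64
→ 111000001011 = 3595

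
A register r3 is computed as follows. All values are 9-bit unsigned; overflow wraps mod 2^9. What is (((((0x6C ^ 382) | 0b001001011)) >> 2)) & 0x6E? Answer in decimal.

0x6C = 001101100
382 = 101111110
→ ^ → 100010010 = 274
0b001001011 = 001001011
→ | → 101011011 = 347
→ >> 2 → 001010110 = 86
0x6E = 001101110
→ & → 001000110 = 70

70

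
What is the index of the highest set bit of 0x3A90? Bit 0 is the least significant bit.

13

0x3A90 = 11101010010000
The topmost 1 is at position 13 (since 2^13 = 8192 ≤ 14992 < 16384).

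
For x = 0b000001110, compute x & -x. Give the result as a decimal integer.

2

x = 1110 = 14
-x (two's complement) = …0010
AND   = 0010 = 2
(x & -x isolates the lowest set bit of x.)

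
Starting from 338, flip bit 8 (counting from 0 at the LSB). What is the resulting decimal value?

82

x = 0101010010
bit 8 is currently 1; toggle it via x ^ (1 << 8) = x ^ 256
→ 0001010010 = 82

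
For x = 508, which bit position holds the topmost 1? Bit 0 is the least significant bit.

508 = 111111100
The topmost 1 is at position 8 (since 2^8 = 256 ≤ 508 < 512).

8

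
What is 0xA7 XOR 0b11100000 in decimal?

0xA7 = 10100111
b = 11100000
XOR → 01000111 = 71

71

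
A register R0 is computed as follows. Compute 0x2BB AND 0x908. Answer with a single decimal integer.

8

0x2BB = 001010111011
0x908 = 100100001000
AND → 000000001000 = 8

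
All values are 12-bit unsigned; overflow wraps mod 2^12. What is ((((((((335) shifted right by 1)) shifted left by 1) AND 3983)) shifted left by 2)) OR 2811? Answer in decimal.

335 = 000101001111
→ shifted right by 1 → 000010100111 = 167
→ shifted left by 1 (mod 2^12) → 000101001110 = 334
3983 = 111110001111
→ AND → 000100001110 = 270
→ shifted left by 2 (mod 2^12) → 010000111000 = 1080
2811 = 101011111011
→ OR → 111011111011 = 3835

3835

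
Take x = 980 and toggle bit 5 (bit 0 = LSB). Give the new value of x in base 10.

x = 1111010100
bit 5 is currently 0; toggle it via x ^ (1 << 5) = x ^ 32
→ 1111110100 = 1012

1012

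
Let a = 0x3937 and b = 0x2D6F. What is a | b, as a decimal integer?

0x3937 = 11100100110111
0x2D6F = 10110101101111
 OR → 11110101111111 = 15743

15743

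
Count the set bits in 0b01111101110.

n = 1111101110
Count the 1s: 1 + 1 + 1 + 1 + 1 + 1 + 1 + 1 = 8

8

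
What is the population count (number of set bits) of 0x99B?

7

0x99B = 100110011011
Count the 1s: 1 + 1 + 1 + 1 + 1 + 1 + 1 = 7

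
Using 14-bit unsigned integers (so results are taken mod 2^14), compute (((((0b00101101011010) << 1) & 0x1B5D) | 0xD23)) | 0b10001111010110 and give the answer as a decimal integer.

0b00101101011010 = 00101101011010
→ << 1 (mod 2^14) → 01011010110100 = 5812
0x1B5D = 01101101011101
→ & → 01001000010100 = 4628
0xD23 = 00110100100011
→ | → 01111100110111 = 7991
0b10001111010110 = 10001111010110
→ | → 11111111110111 = 16375

16375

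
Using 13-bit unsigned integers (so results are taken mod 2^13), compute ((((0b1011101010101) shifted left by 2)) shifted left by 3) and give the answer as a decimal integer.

2720

0b1011101010101 = 1011101010101
→ shifted left by 2 (mod 2^13) → 1110101010100 = 7508
→ shifted left by 3 (mod 2^13) → 0101010100000 = 2720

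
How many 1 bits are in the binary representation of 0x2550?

5

0x2550 = 10010101010000
Count the 1s: 1 + 1 + 1 + 1 + 1 = 5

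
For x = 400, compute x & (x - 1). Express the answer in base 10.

384

x = 110010000 = 400
x - 1 = 110001111
AND   = 110000000 = 384
(x & (x - 1) clears the lowest set bit of x.)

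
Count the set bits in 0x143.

0x143 = 101000011
Count the 1s: 1 + 1 + 1 + 1 = 4

4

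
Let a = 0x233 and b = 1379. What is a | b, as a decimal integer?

1907

0x233 = 01000110011
1379 = 10101100011
 OR → 11101110011 = 1907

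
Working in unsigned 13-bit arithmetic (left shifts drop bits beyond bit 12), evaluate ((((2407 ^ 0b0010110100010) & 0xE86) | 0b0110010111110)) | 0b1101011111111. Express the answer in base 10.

7935

2407 = 0100101100111
0b0010110100010 = 0010110100010
→ ^ → 0110011000101 = 3269
0xE86 = 0111010000110
→ & → 0110010000100 = 3204
0b0110010111110 = 0110010111110
→ | → 0110010111110 = 3262
0b1101011111111 = 1101011111111
→ | → 1111011111111 = 7935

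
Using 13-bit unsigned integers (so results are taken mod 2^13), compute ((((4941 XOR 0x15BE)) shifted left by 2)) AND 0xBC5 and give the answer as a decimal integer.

3012

4941 = 1001101001101
0x15BE = 1010110111110
→ XOR → 0011011110011 = 1779
→ shifted left by 2 (mod 2^13) → 1101111001100 = 7116
0xBC5 = 0101111000101
→ AND → 0101111000100 = 3012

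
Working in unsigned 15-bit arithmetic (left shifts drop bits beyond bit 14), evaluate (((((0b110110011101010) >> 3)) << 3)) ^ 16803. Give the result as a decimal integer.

0b110110011101010 = 110110011101010
→ >> 3 → 000110110011101 = 3485
→ << 3 (mod 2^15) → 110110011101000 = 27880
16803 = 100000110100011
→ ^ → 010110101001011 = 11595

11595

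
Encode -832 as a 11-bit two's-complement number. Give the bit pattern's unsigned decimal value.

1216

832 in 11 bits: 01101000000
Invert: 10010111111
Add 1:  10011000000 = 1216
(Check: 2^11 - 832 = 2048 - 832 = 1216.)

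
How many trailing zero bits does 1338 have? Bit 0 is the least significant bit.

1

1338 = 10100111010
Trailing zeros: 1, so the lowest set bit is bit 1 (value 2).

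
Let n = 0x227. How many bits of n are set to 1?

0x227 = 1000100111
Count the 1s: 1 + 1 + 1 + 1 + 1 = 5

5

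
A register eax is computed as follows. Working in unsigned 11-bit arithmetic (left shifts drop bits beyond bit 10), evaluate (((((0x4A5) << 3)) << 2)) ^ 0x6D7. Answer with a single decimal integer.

0x4A5 = 10010100101
→ << 3 (mod 2^11) → 10100101000 = 1320
→ << 2 (mod 2^11) → 10010100000 = 1184
0x6D7 = 11011010111
→ ^ → 01001110111 = 631

631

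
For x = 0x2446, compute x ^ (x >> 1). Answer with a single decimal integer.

13925

x = 10010001000110 = 9286
x>>1 = 01001000100011
XOR  = 11011001100101 = 13925
(x ^ (x >> 1) gives the standard binary-reflected Gray code of x.)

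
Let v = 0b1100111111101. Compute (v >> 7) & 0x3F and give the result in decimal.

51

v = 1100111111101
Shift right by 7: 110011
Mask low 6 bits: 110011 = 51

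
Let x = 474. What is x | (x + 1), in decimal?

x = 111011010 = 474
x + 1 = 111011011
OR    = 111011011 = 475
(x | (x + 1) sets the lowest cleared bit.)

475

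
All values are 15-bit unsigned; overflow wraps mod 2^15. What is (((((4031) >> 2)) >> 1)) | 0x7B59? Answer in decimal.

4031 = 000111110111111
→ >> 2 → 000001111101111 = 1007
→ >> 1 → 000000111110111 = 503
0x7B59 = 111101101011001
→ | → 111101111111111 = 31743

31743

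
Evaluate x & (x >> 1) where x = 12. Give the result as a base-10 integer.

x = 1100 = 12
x>>1 = 0110
AND  = 0100 = 4
(x & (x >> 1) has a 1 wherever x has two consecutive 1 bits.)

4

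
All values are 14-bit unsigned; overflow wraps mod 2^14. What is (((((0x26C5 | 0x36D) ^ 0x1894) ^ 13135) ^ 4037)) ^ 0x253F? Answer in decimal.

9932

0x26C5 = 10011011000101
0x36D = 00001101101101
→ | → 10011111101101 = 10221
0x1894 = 01100010010100
→ ^ → 11111101111001 = 16249
13135 = 11001101001111
→ ^ → 00110000110110 = 3126
4037 = 00111111000101
→ ^ → 00001111110011 = 1011
0x253F = 10010100111111
→ ^ → 10011011001100 = 9932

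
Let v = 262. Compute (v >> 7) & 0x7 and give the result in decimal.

v = 00100000110
Shift right by 7: 0010
Mask low 3 bits: 010 = 2

2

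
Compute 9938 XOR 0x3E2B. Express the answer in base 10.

6393

9938 = 10011011010010
0x3E2B = 11111000101011
XOR → 01100011111001 = 6393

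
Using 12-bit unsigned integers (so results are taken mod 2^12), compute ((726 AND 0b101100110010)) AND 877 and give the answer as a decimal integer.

726 = 001011010110
0b101100110010 = 101100110010
→ AND → 001000010010 = 530
877 = 001101101101
→ AND → 001000000000 = 512

512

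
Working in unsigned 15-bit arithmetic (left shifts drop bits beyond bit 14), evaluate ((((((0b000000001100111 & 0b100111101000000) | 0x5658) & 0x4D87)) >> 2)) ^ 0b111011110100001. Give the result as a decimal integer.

26273

0b000000001100111 = 000000001100111
0b100111101000000 = 100111101000000
→ & → 000000001000000 = 64
0x5658 = 101011001011000
→ | → 101011001011000 = 22104
0x4D87 = 100110110000111
→ & → 100010000000000 = 17408
→ >> 2 → 001000100000000 = 4352
0b111011110100001 = 111011110100001
→ ^ → 110011010100001 = 26273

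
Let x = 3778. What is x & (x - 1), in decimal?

x = 111011000010 = 3778
x - 1 = 111011000001
AND   = 111011000000 = 3776
(x & (x - 1) clears the lowest set bit of x.)

3776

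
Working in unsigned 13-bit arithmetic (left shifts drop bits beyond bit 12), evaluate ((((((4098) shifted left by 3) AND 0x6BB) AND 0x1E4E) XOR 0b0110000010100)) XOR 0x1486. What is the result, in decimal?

6290

4098 = 1000000000010
→ shifted left by 3 (mod 2^13) → 0000000010000 = 16
0x6BB = 0011010111011
→ AND → 0000000010000 = 16
0x1E4E = 1111001001110
→ AND → 0000000000000 = 0
0b0110000010100 = 0110000010100
→ XOR → 0110000010100 = 3092
0x1486 = 1010010000110
→ XOR → 1100010010010 = 6290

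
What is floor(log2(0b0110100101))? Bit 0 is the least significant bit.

8

0b0110100101 = 110100101
The topmost 1 is at position 8 (since 2^8 = 256 ≤ 421 < 512).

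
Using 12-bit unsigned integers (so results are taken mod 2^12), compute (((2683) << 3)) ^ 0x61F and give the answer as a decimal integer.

2683 = 101001111011
→ << 3 (mod 2^12) → 001111011000 = 984
0x61F = 011000011111
→ ^ → 010111000111 = 1479

1479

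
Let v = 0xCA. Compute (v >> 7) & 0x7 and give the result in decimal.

v = 0011001010
Shift right by 7: 001
Mask low 3 bits: 001 = 1

1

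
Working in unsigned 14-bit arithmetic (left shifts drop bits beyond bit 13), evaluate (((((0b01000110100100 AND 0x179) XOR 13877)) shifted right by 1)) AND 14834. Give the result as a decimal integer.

6530

0b01000110100100 = 01000110100100
0x179 = 00000101111001
→ AND → 00000100100000 = 288
13877 = 11011000110101
→ XOR → 11011100010101 = 14101
→ shifted right by 1 → 01101110001010 = 7050
14834 = 11100111110010
→ AND → 01100110000010 = 6530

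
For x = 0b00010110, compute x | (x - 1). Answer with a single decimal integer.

x = 10110 = 22
x - 1 = 10101
OR    = 10111 = 23
(x | (x - 1) sets all bits below the lowest set bit.)

23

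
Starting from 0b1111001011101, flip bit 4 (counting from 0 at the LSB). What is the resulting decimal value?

x = 1111001011101
bit 4 is currently 1; toggle it via x ^ (1 << 4) = x ^ 16
→ 1111001001101 = 7757

7757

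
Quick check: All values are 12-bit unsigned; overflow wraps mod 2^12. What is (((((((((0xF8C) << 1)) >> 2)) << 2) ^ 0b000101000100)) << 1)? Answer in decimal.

0xF8C = 111110001100
→ << 1 (mod 2^12) → 111100011000 = 3864
→ >> 2 → 001111000110 = 966
→ << 2 (mod 2^12) → 111100011000 = 3864
0b000101000100 = 000101000100
→ ^ → 111001011100 = 3676
→ << 1 (mod 2^12) → 110010111000 = 3256

3256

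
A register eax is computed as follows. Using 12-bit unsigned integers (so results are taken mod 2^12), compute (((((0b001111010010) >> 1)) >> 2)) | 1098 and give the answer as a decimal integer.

0b001111010010 = 001111010010
→ >> 1 → 000111101001 = 489
→ >> 2 → 000001111010 = 122
1098 = 010001001010
→ | → 010001111010 = 1146

1146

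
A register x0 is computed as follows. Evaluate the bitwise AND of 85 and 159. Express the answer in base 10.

85 = 01010101
159 = 10011111
AND → 00010101 = 21

21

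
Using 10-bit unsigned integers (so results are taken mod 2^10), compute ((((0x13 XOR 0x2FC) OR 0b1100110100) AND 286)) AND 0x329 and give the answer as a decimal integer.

0x13 = 0000010011
0x2FC = 1011111100
→ XOR → 1011101111 = 751
0b1100110100 = 1100110100
→ OR → 1111111111 = 1023
286 = 0100011110
→ AND → 0100011110 = 286
0x329 = 1100101001
→ AND → 0100001000 = 264

264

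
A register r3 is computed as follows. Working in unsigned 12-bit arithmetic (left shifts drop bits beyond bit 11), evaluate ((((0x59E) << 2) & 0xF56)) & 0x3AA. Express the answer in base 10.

512

0x59E = 010110011110
→ << 2 (mod 2^12) → 011001111000 = 1656
0xF56 = 111101010110
→ & → 011001010000 = 1616
0x3AA = 001110101010
→ & → 001000000000 = 512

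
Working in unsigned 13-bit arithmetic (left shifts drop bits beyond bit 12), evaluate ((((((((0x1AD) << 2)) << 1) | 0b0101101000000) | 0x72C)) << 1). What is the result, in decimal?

0x1AD = 0000110101101
→ << 2 (mod 2^13) → 0011010110100 = 1716
→ << 1 (mod 2^13) → 0110101101000 = 3432
0b0101101000000 = 0101101000000
→ | → 0111101101000 = 3944
0x72C = 0011100101100
→ | → 0111101101100 = 3948
→ << 1 (mod 2^13) → 1111011011000 = 7896

7896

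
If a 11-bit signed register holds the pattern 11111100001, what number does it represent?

pattern = 11111100001 (MSB is 1 ⇒ negative)
Invert: 00000011110, add 1 → 00000011111 = 31, so the value is -31.
(Equivalently: 2017 - 2^11 = 2017 - 2048 = -31.)

-31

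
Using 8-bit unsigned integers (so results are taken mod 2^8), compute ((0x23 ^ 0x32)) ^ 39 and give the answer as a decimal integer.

54

0x23 = 00100011
0x32 = 00110010
→ ^ → 00010001 = 17
39 = 00100111
→ ^ → 00110110 = 54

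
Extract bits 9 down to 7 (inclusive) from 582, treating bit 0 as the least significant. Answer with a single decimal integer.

4

v = 1001000110
Shift right by 7: 100
Mask low 3 bits: 100 = 4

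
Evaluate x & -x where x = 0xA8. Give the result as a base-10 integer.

x = 10101000 = 168
-x (two's complement) = …01011000
AND   = 00001000 = 8
(x & -x isolates the lowest set bit of x.)

8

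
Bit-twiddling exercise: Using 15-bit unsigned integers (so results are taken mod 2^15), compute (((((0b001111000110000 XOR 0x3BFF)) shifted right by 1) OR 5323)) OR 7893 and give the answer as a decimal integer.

7935

0b001111000110000 = 001111000110000
0x3BFF = 011101111111111
→ XOR → 010010111001111 = 9679
→ shifted right by 1 → 001001011100111 = 4839
5323 = 001010011001011
→ OR → 001011011101111 = 5871
7893 = 001111011010101
→ OR → 001111011111111 = 7935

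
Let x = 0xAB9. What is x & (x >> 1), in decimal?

24

x = 101010111001 = 2745
x>>1 = 010101011100
AND  = 000000011000 = 24
(x & (x >> 1) has a 1 wherever x has two consecutive 1 bits.)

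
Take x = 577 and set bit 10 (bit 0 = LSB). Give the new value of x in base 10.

x = 01001000001
bit 10 is currently 0; set it via x | (1 << 10) = x | 1024
→ 11001000001 = 1601

1601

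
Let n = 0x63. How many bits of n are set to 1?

4

0x63 = 1100011
Count the 1s: 1 + 1 + 1 + 1 = 4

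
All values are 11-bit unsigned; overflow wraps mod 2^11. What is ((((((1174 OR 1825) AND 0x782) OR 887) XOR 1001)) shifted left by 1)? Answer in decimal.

1174 = 10010010110
1825 = 11100100001
→ OR → 11110110111 = 1975
0x782 = 11110000010
→ AND → 11110000010 = 1922
887 = 01101110111
→ OR → 11111110111 = 2039
1001 = 01111101001
→ XOR → 10000011110 = 1054
→ shifted left by 1 (mod 2^11) → 00000111100 = 60

60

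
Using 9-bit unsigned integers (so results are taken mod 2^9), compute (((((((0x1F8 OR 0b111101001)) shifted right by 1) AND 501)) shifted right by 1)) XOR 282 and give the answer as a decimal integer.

0x1F8 = 111111000
0b111101001 = 111101001
→ OR → 111111001 = 505
→ shifted right by 1 → 011111100 = 252
501 = 111110101
→ AND → 011110100 = 244
→ shifted right by 1 → 001111010 = 122
282 = 100011010
→ XOR → 101100000 = 352

352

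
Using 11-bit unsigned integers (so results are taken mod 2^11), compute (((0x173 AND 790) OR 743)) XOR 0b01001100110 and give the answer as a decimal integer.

401

0x173 = 00101110011
790 = 01100010110
→ AND → 00100010010 = 274
743 = 01011100111
→ OR → 01111110111 = 1015
0b01001100110 = 01001100110
→ XOR → 00110010001 = 401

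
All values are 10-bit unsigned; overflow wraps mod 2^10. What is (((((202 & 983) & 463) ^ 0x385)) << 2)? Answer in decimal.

284

202 = 0011001010
983 = 1111010111
→ & → 0011000010 = 194
463 = 0111001111
→ & → 0011000010 = 194
0x385 = 1110000101
→ ^ → 1101000111 = 839
→ << 2 (mod 2^10) → 0100011100 = 284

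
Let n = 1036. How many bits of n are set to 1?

1036 = 10000001100
Count the 1s: 1 + 1 + 1 = 3

3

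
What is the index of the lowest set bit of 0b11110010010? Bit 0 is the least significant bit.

1

0b11110010010 = 11110010010
Trailing zeros: 1, so the lowest set bit is bit 1 (value 2).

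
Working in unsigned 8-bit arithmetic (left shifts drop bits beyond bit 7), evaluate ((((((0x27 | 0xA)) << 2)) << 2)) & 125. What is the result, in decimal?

0x27 = 00100111
0xA = 00001010
→ | → 00101111 = 47
→ << 2 (mod 2^8) → 10111100 = 188
→ << 2 (mod 2^8) → 11110000 = 240
125 = 01111101
→ & → 01110000 = 112

112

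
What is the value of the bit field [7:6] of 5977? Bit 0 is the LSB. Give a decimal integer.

1

v = 0001011101011001
Shift right by 6: 0001011101
Mask low 2 bits: 01 = 1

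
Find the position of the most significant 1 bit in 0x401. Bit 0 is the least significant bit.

0x401 = 10000000001
The topmost 1 is at position 10 (since 2^10 = 1024 ≤ 1025 < 2048).

10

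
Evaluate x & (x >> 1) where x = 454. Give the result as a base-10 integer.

x = 111000110 = 454
x>>1 = 011100011
AND  = 011000010 = 194
(x & (x >> 1) has a 1 wherever x has two consecutive 1 bits.)

194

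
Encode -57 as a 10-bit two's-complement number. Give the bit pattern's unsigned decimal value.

57 in 10 bits: 0000111001
Invert: 1111000110
Add 1:  1111000111 = 967
(Check: 2^10 - 57 = 1024 - 57 = 967.)

967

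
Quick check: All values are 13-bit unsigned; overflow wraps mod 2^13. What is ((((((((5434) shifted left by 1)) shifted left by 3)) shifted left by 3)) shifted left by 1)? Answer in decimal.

6656

5434 = 1010100111010
→ shifted left by 1 (mod 2^13) → 0101001110100 = 2676
→ shifted left by 3 (mod 2^13) → 1001110100000 = 5024
→ shifted left by 3 (mod 2^13) → 1110100000000 = 7424
→ shifted left by 1 (mod 2^13) → 1101000000000 = 6656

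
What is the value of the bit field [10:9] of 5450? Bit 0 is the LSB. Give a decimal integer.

2

v = 1010101001010
Shift right by 9: 1010
Mask low 2 bits: 10 = 2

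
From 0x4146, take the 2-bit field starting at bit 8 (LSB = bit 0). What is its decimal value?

1

v = 100000101000110
Shift right by 8: 1000001
Mask low 2 bits: 01 = 1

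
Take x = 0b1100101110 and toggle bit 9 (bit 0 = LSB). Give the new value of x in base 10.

302

x = 1100101110
bit 9 is currently 1; toggle it via x ^ (1 << 9) = x ^ 512
→ 0100101110 = 302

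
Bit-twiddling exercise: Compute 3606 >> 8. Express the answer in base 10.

3606 = 111000010110
shift right by 8 → 000000001110 = 14
(equivalently, floor(3606 / 256))

14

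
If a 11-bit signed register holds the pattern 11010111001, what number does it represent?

-327

pattern = 11010111001 (MSB is 1 ⇒ negative)
Invert: 00101000110, add 1 → 00101000111 = 327, so the value is -327.
(Equivalently: 1721 - 2^11 = 1721 - 2048 = -327.)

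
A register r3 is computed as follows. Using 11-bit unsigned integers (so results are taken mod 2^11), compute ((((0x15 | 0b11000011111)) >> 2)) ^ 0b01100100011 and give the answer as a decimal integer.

676

0x15 = 00000010101
0b11000011111 = 11000011111
→ | → 11000011111 = 1567
→ >> 2 → 00110000111 = 391
0b01100100011 = 01100100011
→ ^ → 01010100100 = 676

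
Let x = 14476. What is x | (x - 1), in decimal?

x = 11100010001100 = 14476
x - 1 = 11100010001011
OR    = 11100010001111 = 14479
(x | (x - 1) sets all bits below the lowest set bit.)

14479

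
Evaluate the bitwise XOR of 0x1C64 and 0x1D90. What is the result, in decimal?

500

0x1C64 = 1110001100100
0x1D90 = 1110110010000
XOR → 0000111110100 = 500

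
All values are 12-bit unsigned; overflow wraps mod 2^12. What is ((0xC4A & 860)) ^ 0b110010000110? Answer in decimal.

0xC4A = 110001001010
860 = 001101011100
→ & → 000001001000 = 72
0b110010000110 = 110010000110
→ ^ → 110011001110 = 3278

3278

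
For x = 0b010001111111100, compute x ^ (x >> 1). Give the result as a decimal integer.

12802

x = 10001111111100 = 9212
x>>1 = 01000111111110
XOR  = 11001000000010 = 12802
(x ^ (x >> 1) gives the standard binary-reflected Gray code of x.)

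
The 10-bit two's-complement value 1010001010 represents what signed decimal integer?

pattern = 1010001010 (MSB is 1 ⇒ negative)
Invert: 0101110101, add 1 → 0101110110 = 374, so the value is -374.
(Equivalently: 650 - 2^10 = 650 - 1024 = -374.)

-374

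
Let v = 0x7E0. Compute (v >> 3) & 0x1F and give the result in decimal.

28

v = 11111100000
Shift right by 3: 11111100
Mask low 5 bits: 11100 = 28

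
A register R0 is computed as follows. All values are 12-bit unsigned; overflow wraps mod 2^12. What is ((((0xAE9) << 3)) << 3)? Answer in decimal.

2624

0xAE9 = 101011101001
→ << 3 (mod 2^12) → 011101001000 = 1864
→ << 3 (mod 2^12) → 101001000000 = 2624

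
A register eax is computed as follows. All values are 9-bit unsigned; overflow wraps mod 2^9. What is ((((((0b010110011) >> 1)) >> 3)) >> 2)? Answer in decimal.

2

0b010110011 = 010110011
→ >> 1 → 001011001 = 89
→ >> 3 → 000001011 = 11
→ >> 2 → 000000010 = 2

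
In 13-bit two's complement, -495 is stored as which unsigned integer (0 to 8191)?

495 in 13 bits: 0000111101111
Invert: 1111000010000
Add 1:  1111000010001 = 7697
(Check: 2^13 - 495 = 8192 - 495 = 7697.)

7697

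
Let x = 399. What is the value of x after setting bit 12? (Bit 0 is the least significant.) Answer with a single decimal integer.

4495

x = 00000110001111
bit 12 is currently 0; set it via x | (1 << 12) = x | 4096
→ 01000110001111 = 4495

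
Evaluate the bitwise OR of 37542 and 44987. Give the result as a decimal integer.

37542 = 1001001010100110
44987 = 1010111110111011
 OR → 1011111110111111 = 49087

49087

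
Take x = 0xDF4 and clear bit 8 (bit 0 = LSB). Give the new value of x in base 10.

x = 000110111110100
bit 8 is currently 1; clear it via x & ~(1 << 8) = x & ~256
→ 000110011110100 = 3316

3316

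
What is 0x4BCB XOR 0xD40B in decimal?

40896

0x4BCB = 0100101111001011
0xD40B = 1101010000001011
XOR → 1001111111000000 = 40896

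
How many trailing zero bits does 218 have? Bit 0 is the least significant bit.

1

218 = 11011010
Trailing zeros: 1, so the lowest set bit is bit 1 (value 2).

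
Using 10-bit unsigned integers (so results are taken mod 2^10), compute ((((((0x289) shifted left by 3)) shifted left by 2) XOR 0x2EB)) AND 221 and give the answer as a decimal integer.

0x289 = 1010001001
→ shifted left by 3 (mod 2^10) → 0001001000 = 72
→ shifted left by 2 (mod 2^10) → 0100100000 = 288
0x2EB = 1011101011
→ XOR → 1111001011 = 971
221 = 0011011101
→ AND → 0011001001 = 201

201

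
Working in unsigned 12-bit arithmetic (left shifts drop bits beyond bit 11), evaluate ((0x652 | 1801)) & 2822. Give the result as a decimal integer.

770

0x652 = 011001010010
1801 = 011100001001
→ | → 011101011011 = 1883
2822 = 101100000110
→ & → 001100000010 = 770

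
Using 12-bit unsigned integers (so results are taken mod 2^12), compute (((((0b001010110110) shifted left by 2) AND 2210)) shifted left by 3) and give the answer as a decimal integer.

0b001010110110 = 001010110110
→ shifted left by 2 (mod 2^12) → 101011011000 = 2776
2210 = 100010100010
→ AND → 100010000000 = 2176
→ shifted left by 3 (mod 2^12) → 010000000000 = 1024

1024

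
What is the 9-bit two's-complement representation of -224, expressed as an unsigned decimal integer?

288

224 in 9 bits: 011100000
Invert: 100011111
Add 1:  100100000 = 288
(Check: 2^9 - 224 = 512 - 224 = 288.)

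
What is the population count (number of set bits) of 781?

781 = 1100001101
Count the 1s: 1 + 1 + 1 + 1 + 1 = 5

5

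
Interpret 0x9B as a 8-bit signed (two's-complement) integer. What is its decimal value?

-101

pattern = 10011011 (MSB is 1 ⇒ negative)
Invert: 01100100, add 1 → 01100101 = 101, so the value is -101.
(Equivalently: 155 - 2^8 = 155 - 256 = -101.)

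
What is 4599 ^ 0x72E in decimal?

5849

4599 = 1000111110111
0x72E = 0011100101110
XOR → 1011011011001 = 5849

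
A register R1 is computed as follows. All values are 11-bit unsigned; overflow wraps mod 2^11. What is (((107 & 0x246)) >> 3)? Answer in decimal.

8

107 = 00001101011
0x246 = 01001000110
→ & → 00001000010 = 66
→ >> 3 → 00000001000 = 8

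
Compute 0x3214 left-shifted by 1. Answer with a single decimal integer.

25640

0x3214 = 011001000010100
shift left by 1 → 110010000101000 = 25640
(equivalently, 12820 × 2^1 = 12820 × 2)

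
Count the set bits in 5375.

5375 = 1010011111111
Count the 1s: 1 + 1 + 1 + 1 + 1 + 1 + 1 + 1 + 1 + 1 = 10

10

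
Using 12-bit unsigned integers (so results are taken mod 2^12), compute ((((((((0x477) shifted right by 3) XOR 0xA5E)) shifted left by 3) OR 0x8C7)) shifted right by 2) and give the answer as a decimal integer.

945

0x477 = 010001110111
→ shifted right by 3 → 000010001110 = 142
0xA5E = 101001011110
→ XOR → 101011010000 = 2768
→ shifted left by 3 (mod 2^12) → 011010000000 = 1664
0x8C7 = 100011000111
→ OR → 111011000111 = 3783
→ shifted right by 2 → 001110110001 = 945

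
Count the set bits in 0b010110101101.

n = 10110101101
Count the 1s: 1 + 1 + 1 + 1 + 1 + 1 + 1 = 7

7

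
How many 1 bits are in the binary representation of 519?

519 = 1000000111
Count the 1s: 1 + 1 + 1 + 1 = 4

4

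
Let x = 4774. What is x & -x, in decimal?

2

x = 1001010100110 = 4774
-x (two's complement) = …0110101011010
AND   = 0000000000010 = 2
(x & -x isolates the lowest set bit of x.)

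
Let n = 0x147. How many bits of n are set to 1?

5

0x147 = 101000111
Count the 1s: 1 + 1 + 1 + 1 + 1 = 5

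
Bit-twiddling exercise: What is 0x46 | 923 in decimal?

0x46 = 0001000110
923 = 1110011011
 OR → 1111011111 = 991

991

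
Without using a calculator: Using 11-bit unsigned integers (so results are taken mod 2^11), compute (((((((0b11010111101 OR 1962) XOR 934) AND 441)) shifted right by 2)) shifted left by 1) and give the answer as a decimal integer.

12

0b11010111101 = 11010111101
1962 = 11110101010
→ OR → 11110111111 = 1983
934 = 01110100110
→ XOR → 10000011001 = 1049
441 = 00110111001
→ AND → 00000011001 = 25
→ shifted right by 2 → 00000000110 = 6
→ shifted left by 1 (mod 2^11) → 00000001100 = 12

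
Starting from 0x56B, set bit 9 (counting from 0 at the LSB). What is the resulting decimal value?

x = 10101101011
bit 9 is currently 0; set it via x | (1 << 9) = x | 512
→ 11101101011 = 1899

1899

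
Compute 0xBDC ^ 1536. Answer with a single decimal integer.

0xBDC = 101111011100
1536 = 011000000000
XOR → 110111011100 = 3548

3548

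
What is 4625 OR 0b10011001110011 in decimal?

13939

4625 = 01001000010001
b = 10011001110011
 OR → 11011001110011 = 13939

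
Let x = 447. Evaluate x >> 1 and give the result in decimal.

223

447 = 110111111
shift right by 1 → 011011111 = 223
(equivalently, floor(447 / 2))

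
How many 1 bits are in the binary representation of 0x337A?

9

0x337A = 11001101111010
Count the 1s: 1 + 1 + 1 + 1 + 1 + 1 + 1 + 1 + 1 = 9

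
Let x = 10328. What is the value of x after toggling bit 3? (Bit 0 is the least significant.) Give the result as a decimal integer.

x = 10100001011000
bit 3 is currently 1; toggle it via x ^ (1 << 3) = x ^ 8
→ 10100001010000 = 10320

10320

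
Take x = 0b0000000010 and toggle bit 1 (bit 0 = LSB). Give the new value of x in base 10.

x = 0000000010
bit 1 is currently 1; toggle it via x ^ (1 << 1) = x ^ 2
→ 0000000000 = 0

0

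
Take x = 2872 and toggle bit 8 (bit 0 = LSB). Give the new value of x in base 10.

2616

x = 101100111000
bit 8 is currently 1; toggle it via x ^ (1 << 8) = x ^ 256
→ 101000111000 = 2616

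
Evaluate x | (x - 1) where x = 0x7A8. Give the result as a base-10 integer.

1967

x = 11110101000 = 1960
x - 1 = 11110100111
OR    = 11110101111 = 1967
(x | (x - 1) sets all bits below the lowest set bit.)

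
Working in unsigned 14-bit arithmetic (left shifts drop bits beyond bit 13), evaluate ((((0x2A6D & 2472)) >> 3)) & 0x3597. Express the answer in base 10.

0x2A6D = 10101001101101
2472 = 00100110101000
→ & → 00100000101000 = 2088
→ >> 3 → 00000100000101 = 261
0x3597 = 11010110010111
→ & → 00000100000101 = 261

261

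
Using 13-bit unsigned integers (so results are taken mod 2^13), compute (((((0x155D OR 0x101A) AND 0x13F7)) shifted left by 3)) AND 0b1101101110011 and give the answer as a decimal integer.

2608

0x155D = 1010101011101
0x101A = 1000000011010
→ OR → 1010101011111 = 5471
0x13F7 = 1001111110111
→ AND → 1000101010111 = 4439
→ shifted left by 3 (mod 2^13) → 0101010111000 = 2744
0b1101101110011 = 1101101110011
→ AND → 0101000110000 = 2608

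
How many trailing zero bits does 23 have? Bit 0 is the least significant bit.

23 = 10111
Trailing zeros: 0, so the lowest set bit is bit 0 (value 1).

0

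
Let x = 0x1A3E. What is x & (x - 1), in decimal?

6716

x = 1101000111110 = 6718
x - 1 = 1101000111101
AND   = 1101000111100 = 6716
(x & (x - 1) clears the lowest set bit of x.)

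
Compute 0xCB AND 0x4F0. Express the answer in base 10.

192

0xCB = 00011001011
0x4F0 = 10011110000
AND → 00011000000 = 192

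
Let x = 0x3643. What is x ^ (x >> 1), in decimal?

x = 11011001000011 = 13891
x>>1 = 01101100100001
XOR  = 10110101100010 = 11618
(x ^ (x >> 1) gives the standard binary-reflected Gray code of x.)

11618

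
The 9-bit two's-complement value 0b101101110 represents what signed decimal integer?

-146

pattern = 101101110 (MSB is 1 ⇒ negative)
Invert: 010010001, add 1 → 010010010 = 146, so the value is -146.
(Equivalently: 366 - 2^9 = 366 - 512 = -146.)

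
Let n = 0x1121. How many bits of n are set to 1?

0x1121 = 1000100100001
Count the 1s: 1 + 1 + 1 + 1 = 4

4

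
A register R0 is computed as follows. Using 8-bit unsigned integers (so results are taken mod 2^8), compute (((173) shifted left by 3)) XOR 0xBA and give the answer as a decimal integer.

210

173 = 10101101
→ shifted left by 3 (mod 2^8) → 01101000 = 104
0xBA = 10111010
→ XOR → 11010010 = 210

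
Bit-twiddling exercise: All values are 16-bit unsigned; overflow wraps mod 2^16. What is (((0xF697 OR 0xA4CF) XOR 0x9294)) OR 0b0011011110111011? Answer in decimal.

30715

0xF697 = 1111011010010111
0xA4CF = 1010010011001111
→ OR → 1111011011011111 = 63199
0x9294 = 1001001010010100
→ XOR → 0110010001001011 = 25675
0b0011011110111011 = 0011011110111011
→ OR → 0111011111111011 = 30715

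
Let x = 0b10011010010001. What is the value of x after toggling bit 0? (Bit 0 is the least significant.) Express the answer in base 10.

9872

x = 10011010010001
bit 0 is currently 1; toggle it via x ^ (1 << 0) = x ^ 1
→ 10011010010000 = 9872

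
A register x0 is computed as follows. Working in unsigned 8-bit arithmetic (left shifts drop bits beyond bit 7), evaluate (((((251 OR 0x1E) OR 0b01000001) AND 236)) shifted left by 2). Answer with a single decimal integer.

176

251 = 11111011
0x1E = 00011110
→ OR → 11111111 = 255
0b01000001 = 01000001
→ OR → 11111111 = 255
236 = 11101100
→ AND → 11101100 = 236
→ shifted left by 2 (mod 2^8) → 10110000 = 176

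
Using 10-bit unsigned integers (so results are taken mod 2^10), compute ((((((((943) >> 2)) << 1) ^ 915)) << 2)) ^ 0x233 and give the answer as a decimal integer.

807

943 = 1110101111
→ >> 2 → 0011101011 = 235
→ << 1 (mod 2^10) → 0111010110 = 470
915 = 1110010011
→ ^ → 1001000101 = 581
→ << 2 (mod 2^10) → 0100010100 = 276
0x233 = 1000110011
→ ^ → 1100100111 = 807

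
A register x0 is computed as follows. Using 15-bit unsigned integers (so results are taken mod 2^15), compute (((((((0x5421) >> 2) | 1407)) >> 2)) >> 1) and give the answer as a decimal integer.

0x5421 = 101010000100001
→ >> 2 → 001010100001000 = 5384
1407 = 000010101111111
→ | → 001010101111111 = 5503
→ >> 2 → 000010101011111 = 1375
→ >> 1 → 000001010101111 = 687

687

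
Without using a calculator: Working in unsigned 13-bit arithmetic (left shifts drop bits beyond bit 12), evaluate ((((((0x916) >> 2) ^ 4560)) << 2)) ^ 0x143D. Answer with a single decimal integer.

0x916 = 0100100010110
→ >> 2 → 0001001000101 = 581
4560 = 1000111010000
→ ^ → 1001110010101 = 5013
→ << 2 (mod 2^13) → 0111001010100 = 3668
0x143D = 1010000111101
→ ^ → 1101001101001 = 6761

6761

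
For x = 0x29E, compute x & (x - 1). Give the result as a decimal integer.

x = 1010011110 = 670
x - 1 = 1010011101
AND   = 1010011100 = 668
(x & (x - 1) clears the lowest set bit of x.)

668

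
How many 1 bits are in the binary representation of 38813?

38813 = 1001011110011101
Count the 1s: 1 + 1 + 1 + 1 + 1 + 1 + 1 + 1 + 1 + 1 = 10

10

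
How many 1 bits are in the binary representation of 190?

6

190 = 10111110
Count the 1s: 1 + 1 + 1 + 1 + 1 + 1 = 6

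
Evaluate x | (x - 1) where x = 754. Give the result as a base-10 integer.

x = 1011110010 = 754
x - 1 = 1011110001
OR    = 1011110011 = 755
(x | (x - 1) sets all bits below the lowest set bit.)

755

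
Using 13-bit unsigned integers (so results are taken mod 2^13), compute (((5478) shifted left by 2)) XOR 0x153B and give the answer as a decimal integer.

163

5478 = 1010101100110
→ shifted left by 2 (mod 2^13) → 1010110011000 = 5528
0x153B = 1010100111011
→ XOR → 0000010100011 = 163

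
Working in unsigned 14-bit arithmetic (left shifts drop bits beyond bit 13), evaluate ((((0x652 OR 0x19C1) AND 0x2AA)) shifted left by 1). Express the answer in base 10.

0x652 = 00011001010010
0x19C1 = 01100111000001
→ OR → 01111111010011 = 8147
0x2AA = 00001010101010
→ AND → 00001010000010 = 642
→ shifted left by 1 (mod 2^14) → 00010100000100 = 1284

1284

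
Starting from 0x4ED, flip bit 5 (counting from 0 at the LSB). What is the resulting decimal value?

x = 010011101101
bit 5 is currently 1; toggle it via x ^ (1 << 5) = x ^ 32
→ 010011001101 = 1229

1229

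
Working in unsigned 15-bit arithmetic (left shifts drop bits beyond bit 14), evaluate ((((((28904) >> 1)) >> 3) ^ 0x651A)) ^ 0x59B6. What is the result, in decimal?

15266

28904 = 111000011101000
→ >> 1 → 011100001110100 = 14452
→ >> 3 → 000011100001110 = 1806
0x651A = 110010100011010
→ ^ → 110001000010100 = 25108
0x59B6 = 101100110110110
→ ^ → 011101110100010 = 15266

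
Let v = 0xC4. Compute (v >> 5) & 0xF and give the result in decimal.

6

v = 011000100
Shift right by 5: 0110
Mask low 4 bits: 0110 = 6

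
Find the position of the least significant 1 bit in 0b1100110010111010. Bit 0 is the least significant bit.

1

0b1100110010111010 = 1100110010111010
Trailing zeros: 1, so the lowest set bit is bit 1 (value 2).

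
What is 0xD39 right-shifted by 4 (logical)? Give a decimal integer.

0xD39 = 110100111001
shift right by 4 → 000011010011 = 211
(equivalently, floor(3385 / 16))

211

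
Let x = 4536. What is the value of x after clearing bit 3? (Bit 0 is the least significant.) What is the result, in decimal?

4528

x = 1000110111000
bit 3 is currently 1; clear it via x & ~(1 << 3) = x & ~8
→ 1000110110000 = 4528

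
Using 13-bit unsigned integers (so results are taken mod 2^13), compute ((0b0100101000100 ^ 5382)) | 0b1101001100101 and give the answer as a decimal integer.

7783

0b0100101000100 = 0100101000100
5382 = 1010100000110
→ ^ → 1110001000010 = 7234
0b1101001100101 = 1101001100101
→ | → 1111001100111 = 7783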